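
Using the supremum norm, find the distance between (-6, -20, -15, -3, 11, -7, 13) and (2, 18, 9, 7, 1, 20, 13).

max(|x_i - y_i|) = max(|-6 - 2|, |-20 - 18|, |-15 - 9|, |-3 - 7|, |11 - 1|, |-7 - 20|, |13 - 13|) = max(8, 38, 24, 10, 10, 27, 0) = 38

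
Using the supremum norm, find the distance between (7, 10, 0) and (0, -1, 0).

max(|x_i - y_i|) = max(|7 - 0|, |10 - (-1)|, |0 - 0|) = max(7, 11, 0) = 11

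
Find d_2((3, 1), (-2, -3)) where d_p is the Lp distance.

(Σ|x_i - y_i|^2)^(1/2) = (|3 - (-2)|^2 + |1 - (-3)|^2)^(1/2)
= (5^2 + 4^2)^(1/2) = (25 + 16)^(1/2) = (41)^(1/2) ≈ 6.4031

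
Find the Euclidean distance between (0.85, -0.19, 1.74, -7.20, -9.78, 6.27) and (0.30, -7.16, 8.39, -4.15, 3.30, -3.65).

√(Σ(x_i - y_i)²) = √((0.85 - 0.3)² + (-0.19 - (-7.16))² + (1.74 - 8.39)² + (-7.2 - (-4.15))² + (-9.78 - 3.3)² + (6.27 - (-3.65))²)
= √(0.55² + 6.97² + (-6.65)² + (-3.05)² + (-13.08)² + 9.92²) = √(0.3025 + 48.5809 + 44.2225 + 9.3025 + 171.0864 + 98.4064) = √371.9012 ≈ 19.2847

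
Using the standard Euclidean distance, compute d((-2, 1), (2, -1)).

(Σ|x_i - y_i|^2)^(1/2) = (|-2 - 2|^2 + |1 - (-1)|^2)^(1/2)
= (4^2 + 2^2)^(1/2) = (16 + 4)^(1/2) = (20)^(1/2) ≈ 4.4721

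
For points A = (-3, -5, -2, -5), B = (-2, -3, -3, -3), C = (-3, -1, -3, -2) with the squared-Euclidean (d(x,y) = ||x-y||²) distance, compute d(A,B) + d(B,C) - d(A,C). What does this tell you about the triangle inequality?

d(A,B) = 1² + 2² + 1² + 2² = 10, d(B,C) = 1² + 2² + 0² + 1² = 6, d(A,C) = 0² + 4² + 1² + 3² = 26.
d(A,B) + d(B,C) - d(A,C) = 10 + 6 - 26 = 16 - 26 = -10. This is < 0, so the triangle inequality FAILS for these points (squared-Euclidean is not a metric).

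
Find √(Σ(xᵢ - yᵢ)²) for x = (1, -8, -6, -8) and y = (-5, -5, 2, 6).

√(Σ(x_i - y_i)²) = √((1 - (-5))² + (-8 - (-5))² + (-6 - 2)² + (-8 - 6)²)
= √(6² + (-3)² + (-8)² + (-14)²) = √(36 + 9 + 64 + 196) = √305 ≈ 17.4642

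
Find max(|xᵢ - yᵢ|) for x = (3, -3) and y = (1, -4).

max(|x_i - y_i|) = max(|3 - 1|, |-3 - (-4)|) = max(2, 1) = 2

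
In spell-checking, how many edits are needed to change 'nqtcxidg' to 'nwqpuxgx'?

Let D[i][j] be the edit distance between the first i characters of 'nqtcxidg' and the first j characters of 'nwqpuxgx', with D[i][0] = i, D[0][j] = j, and D[i][j] = D[i-1][j-1] if the characters match, else 1 + min(D[i-1][j], D[i][j-1], D[i-1][j-1]). Filling the table (rows: prefixes of 'nqtcxidg', columns: prefixes of 'nwqpuxgx'):
     ε  n  w  q  p  u  x  g  x
  ε  0  1  2  3  4  5  6  7  8
  n  1  0  1  2  3  4  5  6  7
  q  2  1  1  1  2  3  4  5  6
  t  3  2  2  2  2  3  4  5  6
  c  4  3  3  3  3  3  4  5  6
  x  5  4  4  4  4  4  3  4  5
  i  6  5  5  5  5  5  4  4  5
  d  7  6  6  6  6  6  5  5  5
  g  8  7  7  7  7  7  6  5  6
The bottom-right entry gives D[8][8] = 6, so no sequence of fewer than 6 edits works. Backtracking through the table gives one optimal edit sequence (6 edits):
  nqtcxidg → nwqtcxidg (ins w @2)
  nwqtcxidg → nwqpcxidg (sub t→p @4)
  nwqpcxidg → nwqpuxidg (sub c→u @5)
  nwqpuxidg → nwqpuxdg (del i @7)
  nwqpuxdg → nwqpuxgg (sub d→g @7)
  nwqpuxgg → nwqpuxgx (sub g→x @8)
Edit distance = 6.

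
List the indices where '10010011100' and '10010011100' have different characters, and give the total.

Differing positions: none. Hamming distance = 0.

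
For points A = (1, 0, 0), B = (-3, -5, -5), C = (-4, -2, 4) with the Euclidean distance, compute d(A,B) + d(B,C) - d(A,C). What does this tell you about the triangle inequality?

d(A,B) = √(4² + 5² + 5²) = √66 ≈ 8.124, d(B,C) = √(1² + 3² + 9²) = √91 ≈ 9.5394, d(A,C) = √(5² + 2² + 4²) = √45 ≈ 6.7082.
d(A,B) + d(B,C) - d(A,C) = 8.124 + 9.5394 - 6.7082 = 17.6634 - 6.7082 = 10.9552 (to 4 decimal places). This is ≥ 0, so the triangle inequality holds for these points.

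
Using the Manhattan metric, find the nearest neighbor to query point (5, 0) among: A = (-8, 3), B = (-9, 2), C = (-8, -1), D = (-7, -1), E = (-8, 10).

Distances: d(A) = 16, d(B) = 16, d(C) = 14, d(D) = 13, d(E) = 23. Nearest: D = (-7, -1) with distance 13.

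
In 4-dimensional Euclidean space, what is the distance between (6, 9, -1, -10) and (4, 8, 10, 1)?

√(Σ(x_i - y_i)²) = √((6 - 4)² + (9 - 8)² + (-1 - 10)² + (-10 - 1)²)
= √(2² + 1² + (-11)² + (-11)²) = √(4 + 1 + 121 + 121) = √247 ≈ 15.7162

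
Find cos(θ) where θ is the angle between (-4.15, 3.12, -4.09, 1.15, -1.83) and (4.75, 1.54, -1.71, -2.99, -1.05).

With u = (-4.15, 3.12, -4.09, 1.15, -1.83), v = (4.75, 1.54, -1.71, -2.99, -1.05):
u·v = (-4.15)·4.75 + 3.12·1.54 + (-4.09)·(-1.71) + 1.15·(-2.99) + (-1.83)·(-1.05) = (-19.7125) + 4.8048 + 6.9939 + (-3.4385) + 1.9215 = -9.4308.
|u| = √((-4.15)² + 3.12² + (-4.09)² + 1.15² + (-1.83)²) = √(17.2225 + 9.7344 + 16.7281 + 1.3225 + 3.3489) = √48.3564, |v| = √(4.75² + 1.54² + (-1.71)² + (-2.99)² + (-1.05)²) = √(22.5625 + 2.3716 + 2.9241 + 8.9401 + 1.1025) = √37.9008.
cos θ = (u·v)/(|u||v|) = -9.4308/(√48.3564·√37.9008) ≈ -0.2203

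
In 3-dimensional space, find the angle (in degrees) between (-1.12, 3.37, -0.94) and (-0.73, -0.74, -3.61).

With u = (-1.12, 3.37, -0.94), v = (-0.73, -0.74, -3.61):
u·v = (-1.12)·(-0.73) + 3.37·(-0.74) + (-0.94)·(-3.61) = 0.8176 + (-2.4938) + 3.3934 = 1.7172.
|u| = √((-1.12)² + 3.37² + (-0.94)²) = √(1.2544 + 11.3569 + 0.8836) = √13.4949, |v| = √((-0.73)² + (-0.74)² + (-3.61)²) = √(0.5329 + 0.5476 + 13.0321) = √14.1126.
cos θ = (u·v)/(|u||v|) = 1.7172/(√13.4949·√14.1126) ≈ 0.124432
θ = arccos(0.124432) ≈ 82.85°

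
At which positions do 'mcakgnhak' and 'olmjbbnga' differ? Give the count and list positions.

Differing positions: 1, 2, 3, 4, 5, 6, 7, 8, 9. Hamming distance = 9.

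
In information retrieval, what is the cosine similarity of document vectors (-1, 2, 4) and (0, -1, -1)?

With u = (-1, 2, 4), v = (0, -1, -1):
u·v = (-1)·0 + 2·(-1) + 4·(-1) = 0 + (-2) + (-4) = -6.
|u| = √((-1)² + 2² + 4²) = √21, |v| = √(0² + (-1)² + (-1)²) = √2, so |u||v| = √(21·2) = √42.
cos θ = (u·v)/(|u||v|) = -6/√42 ≈ -0.9258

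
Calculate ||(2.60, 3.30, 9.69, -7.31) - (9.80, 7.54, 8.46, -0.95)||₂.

√(Σ(x_i - y_i)²) = √((2.6 - 9.8)² + (3.3 - 7.54)² + (9.69 - 8.46)² + (-7.31 - (-0.95))²)
= √((-7.2)² + (-4.24)² + 1.23² + (-6.36)²) = √(51.84 + 17.9776 + 1.5129 + 40.4496) = √111.7801 ≈ 10.5726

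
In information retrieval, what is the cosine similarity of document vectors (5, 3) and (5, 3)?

With u = (5, 3), v = (5, 3):
u·v = 5·5 + 3·3 = 25 + 9 = 34.
|u| = √(5² + 3²) = √34, |v| = √(5² + 3²) = √34, so |u||v| = √(34·34) = √1156 = 34.
cos θ = (u·v)/(|u||v|) = 34/34 = 1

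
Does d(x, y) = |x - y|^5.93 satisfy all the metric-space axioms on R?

No. d(x,y) = |x-y|^5.93 fails the triangle inequality since p = 5.93 > 1. Counterexample: x = -5, y = -4, z = -1. d(x,z) = |-5 - (-1)|^5.93 = 4^5.93 ≈ 3717.1985, but d(x,y) + d(y,z) = 1^5.93 + 3^5.93 ≈ 1 + 675.0393 = 676.0393. Since 3717.1985 > 676.0393, the triangle inequality is violated.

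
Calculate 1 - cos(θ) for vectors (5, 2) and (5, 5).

With u = (5, 2), v = (5, 5):
u·v = 5·5 + 2·5 = 25 + 10 = 35.
|u| = √(5² + 2²) = √29, |v| = √(5² + 5²) = √50, so |u||v| = √(29·50) = √1450.
cos θ = (u·v)/(|u||v|) = 35/√1450 ≈ 0.9191
Cosine distance = 1 - cos θ ≈ 1 - 0.9191 = 0.0809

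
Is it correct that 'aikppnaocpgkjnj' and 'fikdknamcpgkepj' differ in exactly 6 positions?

Differing positions: 1, 4, 5, 8, 13, 14. Hamming distance = 6, so the claim is true.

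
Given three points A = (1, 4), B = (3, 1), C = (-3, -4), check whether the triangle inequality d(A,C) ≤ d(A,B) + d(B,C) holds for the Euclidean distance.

d(A,B) = √(2² + 3²) = √13 ≈ 3.6056, d(B,C) = √(6² + 5²) = √61 ≈ 7.8102, d(A,C) = √(4² + 8²) = √80 ≈ 8.9443.
d(A,C) ≈ 8.9443 ≤ 3.6056 + 7.8102 = 11.4158. Triangle inequality is satisfied.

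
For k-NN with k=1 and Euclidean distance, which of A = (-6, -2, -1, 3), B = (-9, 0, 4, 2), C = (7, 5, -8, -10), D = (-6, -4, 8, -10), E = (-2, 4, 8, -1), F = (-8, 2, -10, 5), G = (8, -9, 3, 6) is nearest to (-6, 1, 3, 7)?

Distances: d(A) ≈ 6.4031, d(B) = 6, d(C) ≈ 24.3926, d(D) ≈ 18.412, d(E) ≈ 10.6771, d(F) ≈ 13.3417, d(G) ≈ 17.2337. Nearest: B = (-9, 0, 4, 2) with distance 6.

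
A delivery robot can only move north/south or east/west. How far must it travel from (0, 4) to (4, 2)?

Σ|x_i - y_i| = |0 - 4| + |4 - 2| = 4 + 2 = 6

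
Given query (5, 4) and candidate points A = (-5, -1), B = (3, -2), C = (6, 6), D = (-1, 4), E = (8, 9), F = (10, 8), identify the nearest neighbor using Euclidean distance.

Distances: d(A) ≈ 11.1803, d(B) ≈ 6.3246, d(C) ≈ 2.2361, d(D) = 6, d(E) ≈ 5.831, d(F) ≈ 6.4031. Nearest: C = (6, 6) with distance 2.2361.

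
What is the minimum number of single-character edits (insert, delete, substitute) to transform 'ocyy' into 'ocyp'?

Let D[i][j] be the edit distance between the first i characters of 'ocyy' and the first j characters of 'ocyp', with D[i][0] = i, D[0][j] = j, and D[i][j] = D[i-1][j-1] if the characters match, else 1 + min(D[i-1][j], D[i][j-1], D[i-1][j-1]). Filling the table (rows: prefixes of 'ocyy', columns: prefixes of 'ocyp'):
     ε  o  c  y  p
  ε  0  1  2  3  4
  o  1  0  1  2  3
  c  2  1  0  1  2
  y  3  2  1  0  1
  y  4  3  2  1  1
The bottom-right entry gives D[4][4] = 1, so no sequence of fewer than 1 edit works. Backtracking through the table gives one optimal edit sequence (1 edit):
  ocyy → ocyp (sub y→p @4)
Edit distance = 1.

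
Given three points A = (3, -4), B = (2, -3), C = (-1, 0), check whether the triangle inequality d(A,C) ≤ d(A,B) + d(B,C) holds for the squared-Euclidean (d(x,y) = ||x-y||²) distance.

d(A,B) = 1² + 1² = 2, d(B,C) = 3² + 3² = 18, d(A,C) = 4² + 4² = 32.
d(A,C) = 32 > 2 + 18 = 20. Triangle inequality is VIOLATED. (Squared-Euclidean is not a metric — this is a counterexample.)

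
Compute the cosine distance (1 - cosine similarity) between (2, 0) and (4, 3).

With u = (2, 0), v = (4, 3):
u·v = 2·4 + 0·3 = 8 + 0 = 8.
|u| = √(2² + 0²) = √4, |v| = √(4² + 3²) = √25, so |u||v| = √(4·25) = √100 = 10.
cos θ = (u·v)/(|u||v|) = 8/10 = 0.8
Cosine distance = 1 - cos θ = 1 - 0.8 = 0.2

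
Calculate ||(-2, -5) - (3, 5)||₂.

√(Σ(x_i - y_i)²) = √((-2 - 3)² + (-5 - 5)²)
= √((-5)² + (-10)²) = √(25 + 100) = √125 ≈ 11.1803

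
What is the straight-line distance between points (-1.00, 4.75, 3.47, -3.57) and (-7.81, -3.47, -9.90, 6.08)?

√(Σ(x_i - y_i)²) = √((-1 - (-7.81))² + (4.75 - (-3.47))² + (3.47 - (-9.9))² + (-3.57 - 6.08)²)
= √(6.81² + 8.22² + 13.37² + (-9.65)²) = √(46.3761 + 67.5684 + 178.7569 + 93.1225) = √385.8239 ≈ 19.6424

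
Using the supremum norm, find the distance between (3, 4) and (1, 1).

max(|x_i - y_i|) = max(|3 - 1|, |4 - 1|) = max(2, 3) = 3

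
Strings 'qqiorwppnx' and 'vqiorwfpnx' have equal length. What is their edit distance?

Let D[i][j] be the edit distance between the first i characters of 'qqiorwppnx' and the first j characters of 'vqiorwfpnx', with D[i][0] = i, D[0][j] = j, and D[i][j] = D[i-1][j-1] if the characters match, else 1 + min(D[i-1][j], D[i][j-1], D[i-1][j-1]). Filling the table (rows: prefixes of 'qqiorwppnx', columns: prefixes of 'vqiorwfpnx'):
     ε  v  q  i  o  r  w  f  p  n  x
  ε  0  1  2  3  4  5  6  7  8  9 10
  q  1  1  1  2  3  4  5  6  7  8  9
  q  2  2  1  2  3  4  5  6  7  8  9
  i  3  3  2  1  2  3  4  5  6  7  8
  o  4  4  3  2  1  2  3  4  5  6  7
  r  5  5  4  3  2  1  2  3  4  5  6
  w  6  6  5  4  3  2  1  2  3  4  5
  p  7  7  6  5  4  3  2  2  2  3  4
  p  8  8  7  6  5  4  3  3  2  3  4
  n  9  9  8  7  6  5  4  4  3  2  3
  x 10 10  9  8  7  6  5  5  4  3  2
The bottom-right entry gives D[10][10] = 2, so no sequence of fewer than 2 edits works. Backtracking through the table gives one optimal edit sequence (2 edits):
  qqiorwppnx → vqiorwppnx (sub q→v @1)
  vqiorwppnx → vqiorwfpnx (sub p→f @7)
Edit distance = 2.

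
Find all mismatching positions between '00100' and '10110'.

Differing positions: 1, 4. Hamming distance = 2.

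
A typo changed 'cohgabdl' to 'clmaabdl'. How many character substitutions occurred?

Differing positions: 2, 3, 4. Hamming distance = 3.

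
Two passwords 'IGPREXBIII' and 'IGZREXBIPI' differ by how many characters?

Differing positions: 3, 9. Hamming distance = 2.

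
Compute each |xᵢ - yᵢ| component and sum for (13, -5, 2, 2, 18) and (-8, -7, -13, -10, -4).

Σ|x_i - y_i| = |13 - (-8)| + |-5 - (-7)| + |2 - (-13)| + |2 - (-10)| + |18 - (-4)| = 21 + 2 + 15 + 12 + 22 = 72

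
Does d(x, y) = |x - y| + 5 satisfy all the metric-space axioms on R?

No. d fails identity of indiscernibles (specifically d(x,x) = 0): d(6, 6) = |6 - 6| + 5 = 0 + 5 = 5 ≠ 0.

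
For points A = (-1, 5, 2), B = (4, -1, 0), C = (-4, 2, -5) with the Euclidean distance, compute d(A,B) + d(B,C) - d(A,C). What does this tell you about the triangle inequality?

d(A,B) = √(5² + 6² + 2²) = √65 ≈ 8.0623, d(B,C) = √(8² + 3² + 5²) = √98 ≈ 9.8995, d(A,C) = √(3² + 3² + 7²) = √67 ≈ 8.1854.
d(A,B) + d(B,C) - d(A,C) = 8.0623 + 9.8995 - 8.1854 = 17.9618 - 8.1854 = 9.7764 (to 4 decimal places). This is ≥ 0, so the triangle inequality holds for these points.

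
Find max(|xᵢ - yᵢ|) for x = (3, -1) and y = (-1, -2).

max(|x_i - y_i|) = max(|3 - (-1)|, |-1 - (-2)|) = max(4, 1) = 4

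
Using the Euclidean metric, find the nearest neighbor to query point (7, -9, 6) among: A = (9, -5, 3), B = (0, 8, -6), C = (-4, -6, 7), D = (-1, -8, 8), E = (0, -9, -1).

Distances: d(A) ≈ 5.3852, d(B) ≈ 21.9545, d(C) ≈ 11.4455, d(D) ≈ 8.3066, d(E) ≈ 9.8995. Nearest: A = (9, -5, 3) with distance 5.3852.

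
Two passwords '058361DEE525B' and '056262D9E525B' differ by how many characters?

Differing positions: 3, 4, 6, 8. Hamming distance = 4.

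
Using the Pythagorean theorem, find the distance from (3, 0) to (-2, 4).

√(Σ(x_i - y_i)²) = √((3 - (-2))² + (0 - 4)²)
= √(5² + (-4)²) = √(25 + 16) = √41 ≈ 6.4031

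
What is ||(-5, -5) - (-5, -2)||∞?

max(|x_i - y_i|) = max(|-5 - (-5)|, |-5 - (-2)|) = max(0, 3) = 3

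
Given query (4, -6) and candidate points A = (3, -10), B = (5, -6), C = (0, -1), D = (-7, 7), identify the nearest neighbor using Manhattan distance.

Distances: d(A) = 5, d(B) = 1, d(C) = 9, d(D) = 24. Nearest: B = (5, -6) with distance 1.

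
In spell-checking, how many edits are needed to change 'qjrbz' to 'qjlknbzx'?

Let D[i][j] be the edit distance between the first i characters of 'qjrbz' and the first j characters of 'qjlknbzx', with D[i][0] = i, D[0][j] = j, and D[i][j] = D[i-1][j-1] if the characters match, else 1 + min(D[i-1][j], D[i][j-1], D[i-1][j-1]). Filling the table (rows: prefixes of 'qjrbz', columns: prefixes of 'qjlknbzx'):
     ε  q  j  l  k  n  b  z  x
  ε  0  1  2  3  4  5  6  7  8
  q  1  0  1  2  3  4  5  6  7
  j  2  1  0  1  2  3  4  5  6
  r  3  2  1  1  2  3  4  5  6
  b  4  3  2  2  2  3  3  4  5
  z  5  4  3  3  3  3  4  3  4
The bottom-right entry gives D[5][8] = 4, so no sequence of fewer than 4 edits works. Backtracking through the table gives one optimal edit sequence (4 edits):
  qjrbz → qjlrbz (ins l @3)
  qjlrbz → qjlkrbz (ins k @4)
  qjlkrbz → qjlknbz (sub r→n @5)
  qjlknbz → qjlknbzx (ins x @8)
Edit distance = 4.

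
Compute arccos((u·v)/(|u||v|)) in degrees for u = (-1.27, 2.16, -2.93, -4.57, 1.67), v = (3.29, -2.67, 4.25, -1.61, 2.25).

With u = (-1.27, 2.16, -2.93, -4.57, 1.67), v = (3.29, -2.67, 4.25, -1.61, 2.25):
u·v = (-1.27)·3.29 + 2.16·(-2.67) + (-2.93)·4.25 + (-4.57)·(-1.61) + 1.67·2.25 = (-4.1783) + (-5.7672) + (-12.4525) + 7.3577 + 3.7575 = -11.2828.
|u| = √((-1.27)² + 2.16² + (-2.93)² + (-4.57)² + 1.67²) = √(1.6129 + 4.6656 + 8.5849 + 20.8849 + 2.7889) = √38.5372, |v| = √(3.29² + (-2.67)² + 4.25² + (-1.61)² + 2.25²) = √(10.8241 + 7.1289 + 18.0625 + 2.5921 + 5.0625) = √43.6701.
cos θ = (u·v)/(|u||v|) = -11.2828/(√38.5372·√43.6701) ≈ -0.275033
θ = arccos(-0.275033) ≈ 105.96°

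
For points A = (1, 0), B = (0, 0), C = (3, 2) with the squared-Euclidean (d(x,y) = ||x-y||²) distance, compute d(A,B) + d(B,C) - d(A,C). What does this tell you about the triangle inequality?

d(A,B) = 1² + 0² = 1, d(B,C) = 3² + 2² = 13, d(A,C) = 2² + 2² = 8.
d(A,B) + d(B,C) - d(A,C) = 1 + 13 - 8 = 14 - 8 = 6. This is ≥ 0, so the triangle inequality holds for these points.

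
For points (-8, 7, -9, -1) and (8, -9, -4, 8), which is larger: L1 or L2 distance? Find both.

L1 = |-8 - 8| + |7 - (-9)| + |-9 - (-4)| + |-1 - 8| = 16 + 16 + 5 + 9 = 46
L2 = √(16² + 16² + 5² + 9²) = √618 ≈ 24.8596
L1 ≥ L2 always (equality iff movement is along one axis); L1 > L2 here.
Ratio L1/L2 = 46/√618 ≈ 1.8504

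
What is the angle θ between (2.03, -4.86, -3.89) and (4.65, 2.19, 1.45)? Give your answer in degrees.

With u = (2.03, -4.86, -3.89), v = (4.65, 2.19, 1.45):
u·v = 2.03·4.65 + (-4.86)·2.19 + (-3.89)·1.45 = 9.4395 + (-10.6434) + (-5.6405) = -6.8444.
|u| = √(2.03² + (-4.86)² + (-3.89)²) = √(4.1209 + 23.6196 + 15.1321) = √42.8726, |v| = √(4.65² + 2.19² + 1.45²) = √(21.6225 + 4.7961 + 2.1025) = √28.5211.
cos θ = (u·v)/(|u||v|) = -6.8444/(√42.8726·√28.5211) ≈ -0.195732
θ = arccos(-0.195732) ≈ 101.29°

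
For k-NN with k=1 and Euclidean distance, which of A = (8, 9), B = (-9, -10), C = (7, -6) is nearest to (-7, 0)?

Distances: d(A) ≈ 17.4929, d(B) ≈ 10.198, d(C) ≈ 15.2315. Nearest: B = (-9, -10) with distance 10.198.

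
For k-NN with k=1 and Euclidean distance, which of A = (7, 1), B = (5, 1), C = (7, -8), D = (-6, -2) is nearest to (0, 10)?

Distances: d(A) ≈ 11.4018, d(B) ≈ 10.2956, d(C) ≈ 19.3132, d(D) ≈ 13.4164. Nearest: B = (5, 1) with distance 10.2956.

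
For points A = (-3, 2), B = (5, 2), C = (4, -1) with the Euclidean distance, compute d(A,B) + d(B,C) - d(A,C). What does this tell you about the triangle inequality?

d(A,B) = √(8² + 0²) = √64 = 8, d(B,C) = √(1² + 3²) = √10 ≈ 3.1623, d(A,C) = √(7² + 3²) = √58 ≈ 7.6158.
d(A,B) + d(B,C) - d(A,C) = 8 + 3.1623 - 7.6158 = 11.1623 - 7.6158 = 3.5465 (to 4 decimal places). This is ≥ 0, so the triangle inequality holds for these points.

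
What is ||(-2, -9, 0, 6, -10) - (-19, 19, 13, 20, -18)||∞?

max(|x_i - y_i|) = max(|-2 - (-19)|, |-9 - 19|, |0 - 13|, |6 - 20|, |-10 - (-18)|) = max(17, 28, 13, 14, 8) = 28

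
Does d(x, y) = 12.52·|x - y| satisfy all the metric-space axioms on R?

Yes. Since |x - y| is a metric on R and 12.52 > 0, the positive scalar multiple 12.52·|x - y| is also a metric: scaling by a positive constant preserves non-negativity, identity (d=0 ⟺ |x-y|=0 ⟺ x=y), symmetry, and the triangle inequality.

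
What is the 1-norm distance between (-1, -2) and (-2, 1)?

Σ|x_i - y_i| = |-1 - (-2)| + |-2 - 1| = 1 + 3 = 4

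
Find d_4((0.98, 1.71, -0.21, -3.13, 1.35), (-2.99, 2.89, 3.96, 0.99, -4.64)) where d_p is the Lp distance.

(Σ|x_i - y_i|^4)^(1/4) = (|0.98 - (-2.99)|^4 + |1.71 - 2.89|^4 + |-0.21 - 3.96|^4 + |-3.13 - 0.99|^4 + |1.35 - (-4.64)|^4)^(1/4)
= (3.97^4 + 1.18^4 + 4.17^4 + 4.12^4 + 5.99^4)^(1/4) ≈ (248.406 + 1.9388 + 302.3738 + 288.1303 + 1287.3816)^(1/4) = (2128.2305)^(1/4) ≈ 6.7921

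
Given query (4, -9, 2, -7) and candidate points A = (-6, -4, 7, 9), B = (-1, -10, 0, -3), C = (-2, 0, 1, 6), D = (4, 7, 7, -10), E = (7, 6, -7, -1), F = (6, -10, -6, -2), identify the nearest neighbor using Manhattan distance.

Distances: d(A) = 36, d(B) = 12, d(C) = 29, d(D) = 24, d(E) = 33, d(F) = 16. Nearest: B = (-1, -10, 0, -3) with distance 12.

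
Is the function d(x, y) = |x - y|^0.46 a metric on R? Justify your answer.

Yes. With 0 < p = 0.46 ≤ 1, d(x,y) = |x-y|^0.46 is a metric on R. Non-negativity and symmetry are immediate; |x-y|^0.46 = 0 ⟺ |x-y| = 0 ⟺ x = y. For the triangle inequality, the function t ↦ t^0.46 is subadditive on [0,∞) when p ≤ 1, so |x-z|^0.46 ≤ (|x-y| + |y-z|)^0.46 ≤ |x-y|^0.46 + |y-z|^0.46.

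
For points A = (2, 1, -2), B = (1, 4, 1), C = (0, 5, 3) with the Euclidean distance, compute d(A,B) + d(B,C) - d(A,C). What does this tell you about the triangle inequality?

d(A,B) = √(1² + 3² + 3²) = √19 ≈ 4.3589, d(B,C) = √(1² + 1² + 2²) = √6 ≈ 2.4495, d(A,C) = √(2² + 4² + 5²) = √45 ≈ 6.7082.
d(A,B) + d(B,C) - d(A,C) = 4.3589 + 2.4495 - 6.7082 = 6.8084 - 6.7082 = 0.1002 (to 4 decimal places). This is ≥ 0, so the triangle inequality holds for these points.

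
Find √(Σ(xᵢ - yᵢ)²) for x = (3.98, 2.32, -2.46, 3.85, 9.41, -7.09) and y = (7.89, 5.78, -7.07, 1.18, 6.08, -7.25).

√(Σ(x_i - y_i)²) = √((3.98 - 7.89)² + (2.32 - 5.78)² + (-2.46 - (-7.07))² + (3.85 - 1.18)² + (9.41 - 6.08)² + (-7.09 - (-7.25))²)
= √((-3.91)² + (-3.46)² + 4.61² + 2.67² + 3.33² + 0.16²) = √(15.2881 + 11.9716 + 21.2521 + 7.1289 + 11.0889 + 0.0256) = √66.7552 ≈ 8.1704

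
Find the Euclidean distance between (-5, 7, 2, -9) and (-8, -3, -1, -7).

√(Σ(x_i - y_i)²) = √((-5 - (-8))² + (7 - (-3))² + (2 - (-1))² + (-9 - (-7))²)
= √(3² + 10² + 3² + (-2)²) = √(9 + 100 + 9 + 4) = √122 ≈ 11.0454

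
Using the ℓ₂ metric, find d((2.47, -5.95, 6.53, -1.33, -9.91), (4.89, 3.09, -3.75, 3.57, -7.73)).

√(Σ(x_i - y_i)²) = √((2.47 - 4.89)² + (-5.95 - 3.09)² + (6.53 - (-3.75))² + (-1.33 - 3.57)² + (-9.91 - (-7.73))²)
= √((-2.42)² + (-9.04)² + 10.28² + (-4.9)² + (-2.18)²) = √(5.8564 + 81.7216 + 105.6784 + 24.01 + 4.7524) = √222.0188 ≈ 14.9003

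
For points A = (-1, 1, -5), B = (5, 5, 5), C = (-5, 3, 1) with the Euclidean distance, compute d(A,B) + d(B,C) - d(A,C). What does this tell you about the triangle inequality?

d(A,B) = √(6² + 4² + 10²) = √152 ≈ 12.3288, d(B,C) = √(10² + 2² + 4²) = √120 ≈ 10.9545, d(A,C) = √(4² + 2² + 6²) = √56 ≈ 7.4833.
d(A,B) + d(B,C) - d(A,C) = 12.3288 + 10.9545 - 7.4833 = 23.2833 - 7.4833 = 15.8 (to 4 decimal places). This is ≥ 0, so the triangle inequality holds for these points.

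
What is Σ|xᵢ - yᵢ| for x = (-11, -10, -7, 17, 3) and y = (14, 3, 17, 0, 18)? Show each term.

Σ|x_i - y_i| = |-11 - 14| + |-10 - 3| + |-7 - 17| + |17 - 0| + |3 - 18| = 25 + 13 + 24 + 17 + 15 = 94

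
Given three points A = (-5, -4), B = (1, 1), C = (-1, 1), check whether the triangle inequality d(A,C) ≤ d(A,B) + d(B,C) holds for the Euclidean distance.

d(A,B) = √(6² + 5²) = √61 ≈ 7.8102, d(B,C) = √(2² + 0²) = √4 = 2, d(A,C) = √(4² + 5²) = √41 ≈ 6.4031.
d(A,C) ≈ 6.4031 ≤ 7.8102 + 2 = 9.8102. Triangle inequality is satisfied.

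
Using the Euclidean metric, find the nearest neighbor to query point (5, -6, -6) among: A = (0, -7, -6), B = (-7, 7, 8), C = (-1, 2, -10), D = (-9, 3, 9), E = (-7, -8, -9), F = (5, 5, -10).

Distances: d(A) ≈ 5.099, d(B) ≈ 22.561, d(C) ≈ 10.7703, d(D) ≈ 22.4054, d(E) ≈ 12.53, d(F) ≈ 11.7047. Nearest: A = (0, -7, -6) with distance 5.099.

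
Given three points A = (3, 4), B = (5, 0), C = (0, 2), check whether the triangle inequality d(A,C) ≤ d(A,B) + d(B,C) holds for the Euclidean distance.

d(A,B) = √(2² + 4²) = √20 ≈ 4.4721, d(B,C) = √(5² + 2²) = √29 ≈ 5.3852, d(A,C) = √(3² + 2²) = √13 ≈ 3.6056.
d(A,C) ≈ 3.6056 ≤ 4.4721 + 5.3852 = 9.8573. Triangle inequality is satisfied.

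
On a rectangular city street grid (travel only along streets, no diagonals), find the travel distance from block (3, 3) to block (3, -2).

Σ|x_i - y_i| = |3 - 3| + |3 - (-2)| = 0 + 5 = 5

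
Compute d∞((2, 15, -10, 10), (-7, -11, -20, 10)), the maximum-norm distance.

max(|x_i - y_i|) = max(|2 - (-7)|, |15 - (-11)|, |-10 - (-20)|, |10 - 10|) = max(9, 26, 10, 0) = 26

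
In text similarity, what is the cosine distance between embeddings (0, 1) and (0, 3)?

With u = (0, 1), v = (0, 3):
u·v = 0·0 + 1·3 = 0 + 3 = 3.
|u| = √(0² + 1²) = √1, |v| = √(0² + 3²) = √9, so |u||v| = √(1·9) = √9 = 3.
cos θ = (u·v)/(|u||v|) = 3/3 = 1
Cosine distance = 1 - cos θ = 1 - 1 = 0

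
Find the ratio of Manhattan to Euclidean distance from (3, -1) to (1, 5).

L1 = |3 - 1| + |-1 - 5| = 2 + 6 = 8
L2 = √(2² + 6²) = √40 ≈ 6.3246
L1 ≥ L2 always (equality iff movement is along one axis); L1 > L2 here.
Ratio L1/L2 = 8/√40 ≈ 1.2649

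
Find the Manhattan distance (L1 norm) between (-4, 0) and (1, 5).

Σ|x_i - y_i| = |-4 - 1| + |0 - 5| = 5 + 5 = 10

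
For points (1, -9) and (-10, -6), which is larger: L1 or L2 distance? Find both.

L1 = |1 - (-10)| + |-9 - (-6)| = 11 + 3 = 14
L2 = √(11² + 3²) = √130 ≈ 11.4018
L1 ≥ L2 always (equality iff movement is along one axis); L1 > L2 here.
Ratio L1/L2 = 14/√130 ≈ 1.2279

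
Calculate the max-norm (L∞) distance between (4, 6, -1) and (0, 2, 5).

max(|x_i - y_i|) = max(|4 - 0|, |6 - 2|, |-1 - 5|) = max(4, 4, 6) = 6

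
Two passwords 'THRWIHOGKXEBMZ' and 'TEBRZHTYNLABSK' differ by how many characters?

Differing positions: 2, 3, 4, 5, 7, 8, 9, 10, 11, 13, 14. Hamming distance = 11.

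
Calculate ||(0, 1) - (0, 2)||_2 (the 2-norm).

(Σ|x_i - y_i|^2)^(1/2) = (|0 - 0|^2 + |1 - 2|^2)^(1/2)
= (0^2 + 1^2)^(1/2) = (0 + 1)^(1/2) = (1)^(1/2) = 1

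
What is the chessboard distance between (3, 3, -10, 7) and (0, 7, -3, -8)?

max(|x_i - y_i|) = max(|3 - 0|, |3 - 7|, |-10 - (-3)|, |7 - (-8)|) = max(3, 4, 7, 15) = 15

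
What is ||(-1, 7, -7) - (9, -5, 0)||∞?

max(|x_i - y_i|) = max(|-1 - 9|, |7 - (-5)|, |-7 - 0|) = max(10, 12, 7) = 12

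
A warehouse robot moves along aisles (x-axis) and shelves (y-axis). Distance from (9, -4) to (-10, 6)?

Σ|x_i - y_i| = |9 - (-10)| + |-4 - 6| = 19 + 10 = 29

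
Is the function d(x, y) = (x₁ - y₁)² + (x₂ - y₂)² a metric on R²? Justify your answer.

No. The squared Euclidean distance fails the triangle inequality. Counterexample: x = (0, 0), y = (5, 5), z = (10, 10). d(x,z) = 10² + 10² = 200, but d(x,y) + d(y,z) = (5² + 5²) + (5² + 5²) = 50 + 50 = 100. Since 200 > 100, the triangle inequality is violated. (Note: √d, the ordinary Euclidean distance, IS a metric.)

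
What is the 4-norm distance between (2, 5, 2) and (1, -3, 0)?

(Σ|x_i - y_i|^4)^(1/4) = (|2 - 1|^4 + |5 - (-3)|^4 + |2 - 0|^4)^(1/4)
= (1^4 + 8^4 + 2^4)^(1/4) = (1 + 4096 + 16)^(1/4) = (4113)^(1/4) ≈ 8.0083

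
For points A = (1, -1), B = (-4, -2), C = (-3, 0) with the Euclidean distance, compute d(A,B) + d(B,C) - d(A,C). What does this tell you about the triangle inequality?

d(A,B) = √(5² + 1²) = √26 ≈ 5.099, d(B,C) = √(1² + 2²) = √5 ≈ 2.2361, d(A,C) = √(4² + 1²) = √17 ≈ 4.1231.
d(A,B) + d(B,C) - d(A,C) = 5.099 + 2.2361 - 4.1231 = 7.3351 - 4.1231 = 3.212 (to 4 decimal places). This is ≥ 0, so the triangle inequality holds for these points.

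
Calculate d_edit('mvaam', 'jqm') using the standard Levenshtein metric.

Let D[i][j] be the edit distance between the first i characters of 'mvaam' and the first j characters of 'jqm', with D[i][0] = i, D[0][j] = j, and D[i][j] = D[i-1][j-1] if the characters match, else 1 + min(D[i-1][j], D[i][j-1], D[i-1][j-1]). Filling the table (rows: prefixes of 'mvaam', columns: prefixes of 'jqm'):
     ε  j  q  m
  ε  0  1  2  3
  m  1  1  2  2
  v  2  2  2  3
  a  3  3  3  3
  a  4  4  4  4
  m  5  5  5  4
The bottom-right entry gives D[5][3] = 4, so no sequence of fewer than 4 edits works. Backtracking through the table gives one optimal edit sequence (4 edits):
  mvaam → vaam (del m @1)
  vaam → aam (del v @1)
  aam → jam (sub a→j @1)
  jam → jqm (sub a→q @2)
Edit distance = 4.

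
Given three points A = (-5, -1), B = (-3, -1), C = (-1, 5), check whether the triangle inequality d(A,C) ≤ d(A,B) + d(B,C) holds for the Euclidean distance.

d(A,B) = √(2² + 0²) = √4 = 2, d(B,C) = √(2² + 6²) = √40 ≈ 6.3246, d(A,C) = √(4² + 6²) = √52 ≈ 7.2111.
d(A,C) ≈ 7.2111 ≤ 2 + 6.3246 = 8.3246. Triangle inequality is satisfied.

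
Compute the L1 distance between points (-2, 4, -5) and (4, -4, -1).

Σ|x_i - y_i| = |-2 - 4| + |4 - (-4)| + |-5 - (-1)| = 6 + 8 + 4 = 18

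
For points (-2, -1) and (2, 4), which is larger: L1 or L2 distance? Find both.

L1 = |-2 - 2| + |-1 - 4| = 4 + 5 = 9
L2 = √(4² + 5²) = √41 ≈ 6.4031
L1 ≥ L2 always (equality iff movement is along one axis); L1 > L2 here.
Ratio L1/L2 = 9/√41 ≈ 1.4056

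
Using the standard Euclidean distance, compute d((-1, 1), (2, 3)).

(Σ|x_i - y_i|^2)^(1/2) = (|-1 - 2|^2 + |1 - 3|^2)^(1/2)
= (3^2 + 2^2)^(1/2) = (9 + 4)^(1/2) = (13)^(1/2) ≈ 3.6056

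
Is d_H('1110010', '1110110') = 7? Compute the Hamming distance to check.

Differing positions: 5. Hamming distance = 1, so the claim that d_H = 7 is false.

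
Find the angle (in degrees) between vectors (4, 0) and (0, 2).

With u = (4, 0), v = (0, 2):
u·v = 4·0 + 0·2 = 0 + 0 = 0.
|u| = √(4² + 0²) = √16, |v| = √(0² + 2²) = √4, so |u||v| = √(16·4) = √64 = 8.
cos θ = (u·v)/(|u||v|) = 0/8 = 0 (the vectors are orthogonal)
θ = arccos(0) = 90°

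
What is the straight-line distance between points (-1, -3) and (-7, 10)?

√(Σ(x_i - y_i)²) = √((-1 - (-7))² + (-3 - 10)²)
= √(6² + (-13)²) = √(36 + 169) = √205 ≈ 14.3178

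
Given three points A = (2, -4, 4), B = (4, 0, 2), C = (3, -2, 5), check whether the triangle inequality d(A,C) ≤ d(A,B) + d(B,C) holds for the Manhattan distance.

d(A,B) = 2 + 4 + 2 = 8, d(B,C) = 1 + 2 + 3 = 6, d(A,C) = 1 + 2 + 1 = 4.
d(A,C) = 4 ≤ 8 + 6 = 14. Triangle inequality is satisfied.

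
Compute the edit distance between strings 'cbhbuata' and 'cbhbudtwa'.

Let D[i][j] be the edit distance between the first i characters of 'cbhbuata' and the first j characters of 'cbhbudtwa', with D[i][0] = i, D[0][j] = j, and D[i][j] = D[i-1][j-1] if the characters match, else 1 + min(D[i-1][j], D[i][j-1], D[i-1][j-1]). Filling the table (rows: prefixes of 'cbhbuata', columns: prefixes of 'cbhbudtwa'):
     ε  c  b  h  b  u  d  t  w  a
  ε  0  1  2  3  4  5  6  7  8  9
  c  1  0  1  2  3  4  5  6  7  8
  b  2  1  0  1  2  3  4  5  6  7
  h  3  2  1  0  1  2  3  4  5  6
  b  4  3  2  1  0  1  2  3  4  5
  u  5  4  3  2  1  0  1  2  3  4
  a  6  5  4  3  2  1  1  2  3  3
  t  7  6  5  4  3  2  2  1  2  3
  a  8  7  6  5  4  3  3  2  2  2
The bottom-right entry gives D[8][9] = 2, so no sequence of fewer than 2 edits works. Backtracking through the table gives one optimal edit sequence (2 edits):
  cbhbuata → cbhbudta (sub a→d @6)
  cbhbudta → cbhbudtwa (ins w @8)
Edit distance = 2.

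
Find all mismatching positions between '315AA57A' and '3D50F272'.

Differing positions: 2, 4, 5, 6, 8. Hamming distance = 5.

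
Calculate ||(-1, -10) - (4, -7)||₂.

√(Σ(x_i - y_i)²) = √((-1 - 4)² + (-10 - (-7))²)
= √((-5)² + (-3)²) = √(25 + 9) = √34 ≈ 5.831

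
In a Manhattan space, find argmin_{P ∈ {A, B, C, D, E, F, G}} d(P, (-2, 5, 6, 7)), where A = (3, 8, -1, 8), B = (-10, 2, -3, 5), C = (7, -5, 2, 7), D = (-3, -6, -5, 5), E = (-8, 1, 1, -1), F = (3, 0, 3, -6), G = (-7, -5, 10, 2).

Distances: d(A) = 16, d(B) = 22, d(C) = 23, d(D) = 25, d(E) = 23, d(F) = 26, d(G) = 24. Nearest: A = (3, 8, -1, 8) with distance 16.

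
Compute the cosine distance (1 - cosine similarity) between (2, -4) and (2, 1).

With u = (2, -4), v = (2, 1):
u·v = 2·2 + (-4)·1 = 4 + (-4) = 0.
|u| = √(2² + (-4)²) = √20, |v| = √(2² + 1²) = √5, so |u||v| = √(20·5) = √100 = 10.
cos θ = (u·v)/(|u||v|) = 0/10 = 0
Cosine distance = 1 - cos θ = 1 - 0 = 1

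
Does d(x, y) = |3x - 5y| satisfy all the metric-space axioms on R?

No. d fails symmetry: d(8, 4) = |3·8 - 5·4| = |4| = 4, but d(4, 8) = |3·4 - 5·8| = |-28| = 28. Since 4 ≠ 28, d(x,y) ≠ d(y,x) in general.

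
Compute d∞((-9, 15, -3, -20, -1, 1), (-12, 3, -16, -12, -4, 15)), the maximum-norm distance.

max(|x_i - y_i|) = max(|-9 - (-12)|, |15 - 3|, |-3 - (-16)|, |-20 - (-12)|, |-1 - (-4)|, |1 - 15|) = max(3, 12, 13, 8, 3, 14) = 14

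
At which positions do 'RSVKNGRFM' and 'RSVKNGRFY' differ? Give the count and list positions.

Differing positions: 9. Hamming distance = 1.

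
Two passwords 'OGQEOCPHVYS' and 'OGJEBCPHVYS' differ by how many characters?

Differing positions: 3, 5. Hamming distance = 2.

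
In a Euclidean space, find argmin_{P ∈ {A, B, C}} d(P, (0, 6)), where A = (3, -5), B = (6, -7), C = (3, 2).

Distances: d(A) ≈ 11.4018, d(B) ≈ 14.3178, d(C) = 5. Nearest: C = (3, 2) with distance 5.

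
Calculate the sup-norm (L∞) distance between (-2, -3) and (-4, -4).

max(|x_i - y_i|) = max(|-2 - (-4)|, |-3 - (-4)|) = max(2, 1) = 2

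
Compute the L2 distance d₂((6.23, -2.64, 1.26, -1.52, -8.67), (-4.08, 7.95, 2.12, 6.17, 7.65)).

√(Σ(x_i - y_i)²) = √((6.23 - (-4.08))² + (-2.64 - 7.95)² + (1.26 - 2.12)² + (-1.52 - 6.17)² + (-8.67 - 7.65)²)
= √(10.31² + (-10.59)² + (-0.86)² + (-7.69)² + (-16.32)²) = √(106.2961 + 112.1481 + 0.7396 + 59.1361 + 266.3424) = √544.6623 ≈ 23.338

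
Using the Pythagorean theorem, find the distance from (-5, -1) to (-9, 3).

√(Σ(x_i - y_i)²) = √((-5 - (-9))² + (-1 - 3)²)
= √(4² + (-4)²) = √(16 + 16) = √32 ≈ 5.6569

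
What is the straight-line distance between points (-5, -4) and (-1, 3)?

√(Σ(x_i - y_i)²) = √((-5 - (-1))² + (-4 - 3)²)
= √((-4)² + (-7)²) = √(16 + 49) = √65 ≈ 8.0623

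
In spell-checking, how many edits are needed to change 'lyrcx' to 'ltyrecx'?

Let D[i][j] be the edit distance between the first i characters of 'lyrcx' and the first j characters of 'ltyrecx', with D[i][0] = i, D[0][j] = j, and D[i][j] = D[i-1][j-1] if the characters match, else 1 + min(D[i-1][j], D[i][j-1], D[i-1][j-1]). Filling the table (rows: prefixes of 'lyrcx', columns: prefixes of 'ltyrecx'):
     ε  l  t  y  r  e  c  x
  ε  0  1  2  3  4  5  6  7
  l  1  0  1  2  3  4  5  6
  y  2  1  1  1  2  3  4  5
  r  3  2  2  2  1  2  3  4
  c  4  3  3  3  2  2  2  3
  x  5  4  4  4  3  3  3  2
The bottom-right entry gives D[5][7] = 2, so no sequence of fewer than 2 edits works. Backtracking through the table gives one optimal edit sequence (2 edits):
  lyrcx → ltyrcx (ins t @2)
  ltyrcx → ltyrecx (ins e @5)
Edit distance = 2.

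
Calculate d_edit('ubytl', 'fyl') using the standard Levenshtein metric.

Let D[i][j] be the edit distance between the first i characters of 'ubytl' and the first j characters of 'fyl', with D[i][0] = i, D[0][j] = j, and D[i][j] = D[i-1][j-1] if the characters match, else 1 + min(D[i-1][j], D[i][j-1], D[i-1][j-1]). Filling the table (rows: prefixes of 'ubytl', columns: prefixes of 'fyl'):
     ε  f  y  l
  ε  0  1  2  3
  u  1  1  2  3
  b  2  2  2  3
  y  3  3  2  3
  t  4  4  3  3
  l  5  5  4  3
The bottom-right entry gives D[5][3] = 3, so no sequence of fewer than 3 edits works. Backtracking through the table gives one optimal edit sequence (3 edits):
  ubytl → bytl (del u @1)
  bytl → fytl (sub b→f @1)
  fytl → fyl (del t @3)
Edit distance = 3.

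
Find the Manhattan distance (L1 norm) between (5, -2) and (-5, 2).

Σ|x_i - y_i| = |5 - (-5)| + |-2 - 2| = 10 + 4 = 14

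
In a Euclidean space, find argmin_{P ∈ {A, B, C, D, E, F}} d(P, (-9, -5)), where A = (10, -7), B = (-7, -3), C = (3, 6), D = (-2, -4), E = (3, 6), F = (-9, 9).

Distances: d(A) ≈ 19.105, d(B) ≈ 2.8284, d(C) ≈ 16.2788, d(D) ≈ 7.0711, d(E) ≈ 16.2788, d(F) = 14. Nearest: B = (-7, -3) with distance 2.8284.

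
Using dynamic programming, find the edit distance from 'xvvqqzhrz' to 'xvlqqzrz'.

Let D[i][j] be the edit distance between the first i characters of 'xvvqqzhrz' and the first j characters of 'xvlqqzrz', with D[i][0] = i, D[0][j] = j, and D[i][j] = D[i-1][j-1] if the characters match, else 1 + min(D[i-1][j], D[i][j-1], D[i-1][j-1]). Filling the table (rows: prefixes of 'xvvqqzhrz', columns: prefixes of 'xvlqqzrz'):
     ε  x  v  l  q  q  z  r  z
  ε  0  1  2  3  4  5  6  7  8
  x  1  0  1  2  3  4  5  6  7
  v  2  1  0  1  2  3  4  5  6
  v  3  2  1  1  2  3  4  5  6
  q  4  3  2  2  1  2  3  4  5
  q  5  4  3  3  2  1  2  3  4
  z  6  5  4  4  3  2  1  2  3
  h  7  6  5  5  4  3  2  2  3
  r  8  7  6  6  5  4  3  2  3
  z  9  8  7  7  6  5  4  3  2
The bottom-right entry gives D[9][8] = 2, so no sequence of fewer than 2 edits works. Backtracking through the table gives one optimal edit sequence (2 edits):
  xvvqqzhrz → xvlqqzhrz (sub v→l @3)
  xvlqqzhrz → xvlqqzrz (del h @7)
Edit distance = 2.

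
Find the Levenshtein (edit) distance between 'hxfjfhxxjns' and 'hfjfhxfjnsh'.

Let D[i][j] be the edit distance between the first i characters of 'hxfjfhxxjns' and the first j characters of 'hfjfhxfjnsh', with D[i][0] = i, D[0][j] = j, and D[i][j] = D[i-1][j-1] if the characters match, else 1 + min(D[i-1][j], D[i][j-1], D[i-1][j-1]). Filling the table (rows: prefixes of 'hxfjfhxxjns', columns: prefixes of 'hfjfhxfjnsh'):
     ε  h  f  j  f  h  x  f  j  n  s  h
  ε  0  1  2  3  4  5  6  7  8  9 10 11
  h  1  0  1  2  3  4  5  6  7  8  9 10
  x  2  1  1  2  3  4  4  5  6  7  8  9
  f  3  2  1  2  2  3  4  4  5  6  7  8
  j  4  3  2  1  2  3  4  5  4  5  6  7
  f  5  4  3  2  1  2  3  4  5  5  6  7
  h  6  5  4  3  2  1  2  3  4  5  6  6
  x  7  6  5  4  3  2  1  2  3  4  5  6
  x  8  7  6  5  4  3  2  2  3  4  5  6
  j  9  8  7  6  5  4  3  3  2  3  4  5
  n 10  9  8  7  6  5  4  4  3  2  3  4
  s 11 10  9  8  7  6  5  5  4  3  2  3
The bottom-right entry gives D[11][11] = 3, so no sequence of fewer than 3 edits works. Backtracking through the table gives one optimal edit sequence (3 edits):
  hxfjfhxxjns → hfjfhxxjns (del x @2)
  hfjfhxxjns → hfjfhxfjns (sub x→f @7)
  hfjfhxfjns → hfjfhxfjnsh (ins h @11)
Edit distance = 3.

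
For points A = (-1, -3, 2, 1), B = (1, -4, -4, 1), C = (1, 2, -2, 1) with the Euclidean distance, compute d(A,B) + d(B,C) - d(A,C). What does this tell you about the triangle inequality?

d(A,B) = √(2² + 1² + 6² + 0²) = √41 ≈ 6.4031, d(B,C) = √(0² + 6² + 2² + 0²) = √40 ≈ 6.3246, d(A,C) = √(2² + 5² + 4² + 0²) = √45 ≈ 6.7082.
d(A,B) + d(B,C) - d(A,C) = 6.4031 + 6.3246 - 6.7082 = 12.7277 - 6.7082 = 6.0195 (to 4 decimal places). This is ≥ 0, so the triangle inequality holds for these points.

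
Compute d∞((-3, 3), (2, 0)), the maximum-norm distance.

max(|x_i - y_i|) = max(|-3 - 2|, |3 - 0|) = max(5, 3) = 5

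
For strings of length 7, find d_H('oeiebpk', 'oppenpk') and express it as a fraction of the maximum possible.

Differing positions: 2, 3, 5. Hamming distance = 3. The maximum possible Hamming distance for length-7 strings is 7, so d_H/7 = 3/7 ≈ 0.4286.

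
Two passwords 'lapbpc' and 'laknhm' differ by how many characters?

Differing positions: 3, 4, 5, 6. Hamming distance = 4.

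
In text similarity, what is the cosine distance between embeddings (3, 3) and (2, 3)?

With u = (3, 3), v = (2, 3):
u·v = 3·2 + 3·3 = 6 + 9 = 15.
|u| = √(3² + 3²) = √18, |v| = √(2² + 3²) = √13, so |u||v| = √(18·13) = √234.
cos θ = (u·v)/(|u||v|) = 15/√234 ≈ 0.9806
Cosine distance = 1 - cos θ ≈ 1 - 0.9806 = 0.0194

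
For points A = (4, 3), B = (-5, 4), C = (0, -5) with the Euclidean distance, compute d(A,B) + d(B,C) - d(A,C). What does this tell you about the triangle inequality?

d(A,B) = √(9² + 1²) = √82 ≈ 9.0554, d(B,C) = √(5² + 9²) = √106 ≈ 10.2956, d(A,C) = √(4² + 8²) = √80 ≈ 8.9443.
d(A,B) + d(B,C) - d(A,C) = 9.0554 + 10.2956 - 8.9443 = 19.351 - 8.9443 = 10.4067 (to 4 decimal places). This is ≥ 0, so the triangle inequality holds for these points.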